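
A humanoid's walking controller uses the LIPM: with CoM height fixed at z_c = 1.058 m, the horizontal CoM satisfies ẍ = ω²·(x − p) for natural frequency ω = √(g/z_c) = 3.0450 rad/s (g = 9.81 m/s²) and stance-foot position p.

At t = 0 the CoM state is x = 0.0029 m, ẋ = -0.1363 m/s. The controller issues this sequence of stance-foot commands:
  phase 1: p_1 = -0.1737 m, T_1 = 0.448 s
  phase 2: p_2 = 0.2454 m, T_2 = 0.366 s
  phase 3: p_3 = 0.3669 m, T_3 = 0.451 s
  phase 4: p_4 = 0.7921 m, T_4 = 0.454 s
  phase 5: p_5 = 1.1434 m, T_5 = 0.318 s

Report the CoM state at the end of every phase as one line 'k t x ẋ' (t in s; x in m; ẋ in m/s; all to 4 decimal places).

phase 1: p=-0.1737, T=0.448, ωT=1.364160, cosh=2.084015, sinh=1.828420; start (x,ẋ)=(0.002900, -0.136300) → end (x,ẋ)=(0.112494, 0.699176)
phase 2: p=0.2454, T=0.366, ωT=1.114470, cosh=1.688021, sinh=1.359932; start (x,ẋ)=(0.112494, 0.699176) → end (x,ẋ)=(0.333311, 0.629859)
phase 3: p=0.3669, T=0.451, ωT=1.373295, cosh=2.100805, sinh=1.847534; start (x,ẋ)=(0.333311, 0.629859) → end (x,ẋ)=(0.678499, 1.134249)
phase 4: p=0.7921, T=0.454, ωT=1.382430, cosh=2.117770, sinh=1.866802; start (x,ẋ)=(0.678499, 1.134249) → end (x,ẋ)=(1.246895, 1.756325)
phase 5: p=1.1434, T=0.318, ωT=0.968310, cosh=1.506607, sinh=1.126883; start (x,ẋ)=(1.246895, 1.756325) → end (x,ẋ)=(1.949301, 3.001220)

1 0.4480 0.1125 0.6992
2 0.8140 0.3333 0.6299
3 1.2650 0.6785 1.1342
4 1.7190 1.2469 1.7563
5 2.0370 1.9493 3.0012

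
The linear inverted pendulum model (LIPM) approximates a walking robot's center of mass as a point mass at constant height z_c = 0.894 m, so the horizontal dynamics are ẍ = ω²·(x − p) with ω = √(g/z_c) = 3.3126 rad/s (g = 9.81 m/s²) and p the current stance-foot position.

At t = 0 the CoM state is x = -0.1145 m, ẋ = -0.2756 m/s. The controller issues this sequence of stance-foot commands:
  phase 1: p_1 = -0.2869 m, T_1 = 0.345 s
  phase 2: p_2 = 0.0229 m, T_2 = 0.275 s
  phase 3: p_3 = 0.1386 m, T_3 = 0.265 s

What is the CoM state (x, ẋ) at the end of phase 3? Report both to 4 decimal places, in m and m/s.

phase 1: p=-0.2869, T=0.345, ωT=1.142847, cosh=1.727296, sinh=1.408387; start (x,ẋ)=(-0.114500, -0.275600) → end (x,ẋ)=(-0.106288, 0.328276)
phase 2: p=0.0229, T=0.275, ωT=0.910965, cosh=1.444429, sinh=1.042293; start (x,ẋ)=(-0.106288, 0.328276) → end (x,ẋ)=(-0.060413, 0.028123)
phase 3: p=0.1386, T=0.265, ωT=0.877839, cosh=1.410688, sinh=0.995008; start (x,ẋ)=(-0.060413, 0.028123) → end (x,ẋ)=(-0.133698, -0.616287)

x = -0.1337, ẋ = -0.6163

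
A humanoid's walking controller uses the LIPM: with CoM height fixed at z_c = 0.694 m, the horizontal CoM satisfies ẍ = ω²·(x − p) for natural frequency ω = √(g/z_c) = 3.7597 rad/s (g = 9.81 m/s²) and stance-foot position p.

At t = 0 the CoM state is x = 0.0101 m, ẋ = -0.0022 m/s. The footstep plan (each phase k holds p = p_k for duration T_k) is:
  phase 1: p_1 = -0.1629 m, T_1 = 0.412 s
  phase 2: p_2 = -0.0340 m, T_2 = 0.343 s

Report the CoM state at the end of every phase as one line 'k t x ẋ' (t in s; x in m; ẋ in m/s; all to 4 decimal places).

phase 1: p=-0.1629, T=0.412, ωT=1.548996, cosh=2.459603, sinh=2.247142; start (x,ẋ)=(0.010100, -0.002200) → end (x,ẋ)=(0.261296, 1.456193)
phase 2: p=-0.0340, T=0.343, ωT=1.289577, cosh=1.953319, sinh=1.677932; start (x,ẋ)=(0.261296, 1.456193) → end (x,ẋ)=(1.192698, 4.707292)

1 0.4120 0.2613 1.4562
2 0.7550 1.1927 4.7073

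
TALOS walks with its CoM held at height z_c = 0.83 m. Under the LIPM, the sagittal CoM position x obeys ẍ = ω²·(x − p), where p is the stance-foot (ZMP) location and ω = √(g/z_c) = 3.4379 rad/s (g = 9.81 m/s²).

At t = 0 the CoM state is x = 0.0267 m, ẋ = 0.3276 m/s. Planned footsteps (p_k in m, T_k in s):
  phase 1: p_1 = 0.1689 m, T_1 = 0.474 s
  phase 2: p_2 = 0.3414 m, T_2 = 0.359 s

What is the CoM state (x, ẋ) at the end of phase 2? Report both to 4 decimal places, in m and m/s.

phase 1: p=0.1689, T=0.474, ωT=1.629565, cosh=2.648834, sinh=2.452819; start (x,ẋ)=(0.026700, 0.327600) → end (x,ẋ)=(0.025967, -0.331350)
phase 2: p=0.3414, T=0.359, ωT=1.234206, cosh=1.863358, sinh=1.572292; start (x,ẋ)=(0.025967, -0.331350) → end (x,ẋ)=(-0.397905, -2.322461)

x = -0.3979, ẋ = -2.3225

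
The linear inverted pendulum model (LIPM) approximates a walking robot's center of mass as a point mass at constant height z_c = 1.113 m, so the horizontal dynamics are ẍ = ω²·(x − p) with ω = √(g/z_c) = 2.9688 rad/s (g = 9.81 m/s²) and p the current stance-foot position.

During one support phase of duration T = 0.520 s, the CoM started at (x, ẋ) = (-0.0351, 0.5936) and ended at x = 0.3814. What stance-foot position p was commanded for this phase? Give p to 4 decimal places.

p = -0.0142

ωT = 2.9688·0.520 = 1.543776; cosh(ωT) = 2.447905, sinh(ωT) = 2.234332
x(T) = p + (x₀−p)·cosh(ωT) + (ẋ₀/ω)·sinh(ωT) ⇒ p·(1 − cosh) = x(T) − x₀·cosh − (ẋ₀/ω)·sinh
numerator   = 0.3814 − (-0.0351)·2.447905 − (0.5936/2.9688)·2.234332 = 0.020575
denominator = 1 − 2.447905 = -1.447905
p = 0.020575 / -1.447905 = -0.0142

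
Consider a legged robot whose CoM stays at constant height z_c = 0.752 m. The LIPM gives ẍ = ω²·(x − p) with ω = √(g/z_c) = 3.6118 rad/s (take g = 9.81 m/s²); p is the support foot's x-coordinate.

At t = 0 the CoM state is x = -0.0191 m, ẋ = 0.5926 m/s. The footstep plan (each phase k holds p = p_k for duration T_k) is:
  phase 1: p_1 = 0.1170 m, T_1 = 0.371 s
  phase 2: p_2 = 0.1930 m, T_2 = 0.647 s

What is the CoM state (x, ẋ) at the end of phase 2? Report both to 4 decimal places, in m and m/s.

phase 1: p=0.1170, T=0.371, ωT=1.339978, cosh=2.040405, sinh=1.778554; start (x,ẋ)=(-0.019100, 0.592600) → end (x,ẋ)=(0.131114, 0.334868)
phase 2: p=0.1930, T=0.647, ωT=2.336835, cosh=5.222530, sinh=5.125897; start (x,ẋ)=(0.131114, 0.334868) → end (x,ẋ)=(0.345046, 0.603117)

x = 0.3450, ẋ = 0.6031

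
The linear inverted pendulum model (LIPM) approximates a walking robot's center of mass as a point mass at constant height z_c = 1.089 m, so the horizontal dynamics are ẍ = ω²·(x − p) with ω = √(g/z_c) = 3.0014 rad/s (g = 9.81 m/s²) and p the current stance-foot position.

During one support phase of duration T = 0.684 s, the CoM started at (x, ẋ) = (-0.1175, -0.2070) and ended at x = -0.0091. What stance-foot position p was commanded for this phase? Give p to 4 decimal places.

ωT = 3.0014·0.684 = 2.052958; cosh(ωT) = 3.959632, sinh(ωT) = 3.831277
x(T) = p + (x₀−p)·cosh(ωT) + (ẋ₀/ω)·sinh(ωT) ⇒ p·(1 − cosh) = x(T) − x₀·cosh − (ẋ₀/ω)·sinh
numerator   = -0.0091 − (-0.1175)·3.959632 − (-0.2070/3.0014)·3.831277 = 0.720392
denominator = 1 − 3.959632 = -2.959632
p = 0.720392 / -2.959632 = -0.2434

p = -0.2434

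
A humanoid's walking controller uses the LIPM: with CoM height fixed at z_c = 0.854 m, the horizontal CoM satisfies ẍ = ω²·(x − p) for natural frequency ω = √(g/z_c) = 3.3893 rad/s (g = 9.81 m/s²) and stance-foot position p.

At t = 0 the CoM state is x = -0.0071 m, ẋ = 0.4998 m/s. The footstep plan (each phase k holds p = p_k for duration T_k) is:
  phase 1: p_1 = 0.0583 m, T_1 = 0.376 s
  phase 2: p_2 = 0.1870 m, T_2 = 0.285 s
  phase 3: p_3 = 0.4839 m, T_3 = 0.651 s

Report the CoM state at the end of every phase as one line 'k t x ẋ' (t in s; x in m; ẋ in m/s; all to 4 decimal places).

1 0.3760 0.1753 0.5982
2 0.6610 0.3677 0.8551
3 1.3120 1.0816 2.1634

phase 1: p=0.0583, T=0.376, ωT=1.274377, cosh=1.928039, sinh=1.648433; start (x,ẋ)=(-0.007100, 0.499800) → end (x,ẋ)=(0.175291, 0.598242)
phase 2: p=0.1870, T=0.285, ωT=0.965950, cosh=1.503952, sinh=1.123331; start (x,ẋ)=(0.175291, 0.598242) → end (x,ẋ)=(0.367668, 0.855147)
phase 3: p=0.4839, T=0.651, ωT=2.206434, cosh=4.596681, sinh=4.486589; start (x,ẋ)=(0.367668, 0.855147) → end (x,ẋ)=(1.081621, 2.163371)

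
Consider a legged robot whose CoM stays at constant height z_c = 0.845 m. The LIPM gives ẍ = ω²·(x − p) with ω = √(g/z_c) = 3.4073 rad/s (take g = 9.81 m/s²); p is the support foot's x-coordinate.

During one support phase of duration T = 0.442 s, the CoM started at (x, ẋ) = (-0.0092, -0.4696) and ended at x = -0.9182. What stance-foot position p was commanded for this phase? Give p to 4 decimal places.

p = 0.4402

ωT = 3.4073·0.442 = 1.506027; cosh(ωT) = 2.365285, sinh(ωT) = 2.143495
x(T) = p + (x₀−p)·cosh(ωT) + (ẋ₀/ω)·sinh(ωT) ⇒ p·(1 − cosh) = x(T) − x₀·cosh − (ẋ₀/ω)·sinh
numerator   = -0.9182 − (-0.0092)·2.365285 − (-0.4696/3.4073)·2.143495 = -0.601019
denominator = 1 − 2.365285 = -1.365285
p = -0.601019 / -1.365285 = 0.4402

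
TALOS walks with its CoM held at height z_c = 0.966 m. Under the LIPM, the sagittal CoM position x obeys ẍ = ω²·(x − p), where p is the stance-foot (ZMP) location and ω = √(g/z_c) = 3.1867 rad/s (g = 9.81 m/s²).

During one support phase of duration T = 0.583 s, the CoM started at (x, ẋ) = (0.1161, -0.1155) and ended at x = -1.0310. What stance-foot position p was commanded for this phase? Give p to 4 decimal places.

p = 0.5689

ωT = 3.1867·0.583 = 1.857846; cosh(ωT) = 3.282962, sinh(ωT) = 3.126954
x(T) = p + (x₀−p)·cosh(ωT) + (ẋ₀/ω)·sinh(ωT) ⇒ p·(1 − cosh) = x(T) − x₀·cosh − (ẋ₀/ω)·sinh
numerator   = -1.0310 − (0.1161)·3.282962 − (-0.1155/3.1867)·3.126954 = -1.298817
denominator = 1 − 3.282962 = -2.282962
p = -1.298817 / -2.282962 = 0.5689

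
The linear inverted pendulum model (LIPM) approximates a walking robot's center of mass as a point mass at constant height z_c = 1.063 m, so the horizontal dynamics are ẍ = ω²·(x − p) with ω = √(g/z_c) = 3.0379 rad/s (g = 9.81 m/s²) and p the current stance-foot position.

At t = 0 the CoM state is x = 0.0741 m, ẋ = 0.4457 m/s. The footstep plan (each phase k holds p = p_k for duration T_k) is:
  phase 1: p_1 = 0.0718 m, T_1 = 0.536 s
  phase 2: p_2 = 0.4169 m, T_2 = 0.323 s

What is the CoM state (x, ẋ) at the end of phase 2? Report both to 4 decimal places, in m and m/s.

x = 0.8994, ẋ = 1.8909

phase 1: p=0.0718, T=0.536, ωT=1.628314, cosh=2.645769, sinh=2.449509; start (x,ẋ)=(0.074100, 0.445700) → end (x,ẋ)=(0.437261, 1.196335)
phase 2: p=0.4169, T=0.323, ωT=0.981242, cosh=1.521306, sinh=1.146461; start (x,ẋ)=(0.437261, 1.196335) → end (x,ẋ)=(0.899355, 1.890904)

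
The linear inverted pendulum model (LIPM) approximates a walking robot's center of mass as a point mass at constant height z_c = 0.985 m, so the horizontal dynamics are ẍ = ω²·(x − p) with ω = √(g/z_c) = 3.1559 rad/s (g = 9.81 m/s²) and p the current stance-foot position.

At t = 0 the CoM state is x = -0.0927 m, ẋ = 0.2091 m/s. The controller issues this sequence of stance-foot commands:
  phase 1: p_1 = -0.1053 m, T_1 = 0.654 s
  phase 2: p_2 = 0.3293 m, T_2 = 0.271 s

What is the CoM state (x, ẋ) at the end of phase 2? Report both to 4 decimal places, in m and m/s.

x = 0.4549, ẋ = 0.9885

phase 1: p=-0.1053, T=0.654, ωT=2.063959, cosh=4.002020, sinh=3.875070; start (x,ẋ)=(-0.092700, 0.209100) → end (x,ẋ)=(0.201875, 0.990912)
phase 2: p=0.3293, T=0.271, ωT=0.855249, cosh=1.388569, sinh=0.963391; start (x,ẋ)=(0.201875, 0.990912) → end (x,ẋ)=(0.454855, 0.988532)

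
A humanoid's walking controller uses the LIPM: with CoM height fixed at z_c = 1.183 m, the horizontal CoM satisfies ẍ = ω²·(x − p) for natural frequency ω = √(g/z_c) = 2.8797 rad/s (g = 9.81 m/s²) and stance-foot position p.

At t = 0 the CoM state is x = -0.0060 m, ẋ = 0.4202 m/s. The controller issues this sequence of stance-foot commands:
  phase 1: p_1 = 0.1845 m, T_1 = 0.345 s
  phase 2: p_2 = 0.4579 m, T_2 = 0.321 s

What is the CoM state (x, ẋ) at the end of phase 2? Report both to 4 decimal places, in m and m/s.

x = -0.1173, ẋ = -1.2017

phase 1: p=0.1845, T=0.345, ωT=0.993497, cosh=1.535470, sinh=1.165191; start (x,ẋ)=(-0.006000, 0.420200) → end (x,ẋ)=(0.062015, 0.006001)
phase 2: p=0.4579, T=0.321, ωT=0.924384, cosh=1.458545, sinh=1.061769; start (x,ẋ)=(0.062015, 0.006001) → end (x,ẋ)=(-0.117303, -1.201696)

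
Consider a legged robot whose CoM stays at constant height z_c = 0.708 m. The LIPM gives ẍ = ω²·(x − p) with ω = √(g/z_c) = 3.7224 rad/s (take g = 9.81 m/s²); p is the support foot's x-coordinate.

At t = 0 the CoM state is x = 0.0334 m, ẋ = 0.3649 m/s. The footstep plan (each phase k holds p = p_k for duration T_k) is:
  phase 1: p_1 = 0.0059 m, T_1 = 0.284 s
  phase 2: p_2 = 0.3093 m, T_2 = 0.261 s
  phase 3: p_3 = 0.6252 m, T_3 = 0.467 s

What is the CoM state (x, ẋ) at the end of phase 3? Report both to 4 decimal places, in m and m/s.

x = 0.1231, ẋ = -1.5810

phase 1: p=0.0059, T=0.284, ωT=1.057162, cosh=1.612815, sinh=1.265375; start (x,ẋ)=(0.033400, 0.364900) → end (x,ẋ)=(0.174295, 0.718048)
phase 2: p=0.3093, T=0.261, ωT=0.971546, cosh=1.510262, sinh=1.131765; start (x,ẋ)=(0.174295, 0.718048) → end (x,ẋ)=(0.323723, 0.515679)
phase 3: p=0.6252, T=0.467, ωT=1.738361, cosh=2.931910, sinh=2.756102; start (x,ẋ)=(0.323723, 0.515679) → end (x,ẋ)=(0.123111, -1.581021)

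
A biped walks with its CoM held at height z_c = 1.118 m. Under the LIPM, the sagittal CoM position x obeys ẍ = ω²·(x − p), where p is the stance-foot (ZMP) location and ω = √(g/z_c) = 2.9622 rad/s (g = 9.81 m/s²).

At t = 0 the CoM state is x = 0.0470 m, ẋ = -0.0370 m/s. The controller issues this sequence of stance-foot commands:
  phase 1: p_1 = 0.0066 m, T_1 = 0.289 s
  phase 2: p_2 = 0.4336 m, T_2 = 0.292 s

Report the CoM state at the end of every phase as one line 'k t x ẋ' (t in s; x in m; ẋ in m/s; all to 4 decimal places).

phase 1: p=0.0066, T=0.289, ωT=0.856076, cosh=1.389366, sinh=0.964540; start (x,ẋ)=(0.047000, -0.037000) → end (x,ẋ)=(0.050683, 0.064023)
phase 2: p=0.4336, T=0.292, ωT=0.864962, cosh=1.397992, sinh=0.976925; start (x,ẋ)=(0.050683, 0.064023) → end (x,ẋ)=(-0.080601, -1.018601)

1 0.2890 0.0507 0.0640
2 0.5810 -0.0806 -1.0186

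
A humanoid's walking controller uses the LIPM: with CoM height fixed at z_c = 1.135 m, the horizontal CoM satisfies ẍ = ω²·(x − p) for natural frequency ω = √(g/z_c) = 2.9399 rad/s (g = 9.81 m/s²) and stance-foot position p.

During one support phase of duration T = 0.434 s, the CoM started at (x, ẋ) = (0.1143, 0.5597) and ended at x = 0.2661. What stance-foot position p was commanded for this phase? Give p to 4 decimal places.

ωT = 2.9399·0.434 = 1.275917; cosh(ωT) = 1.930579, sinh(ωT) = 1.651404
x(T) = p + (x₀−p)·cosh(ωT) + (ẋ₀/ω)·sinh(ωT) ⇒ p·(1 − cosh) = x(T) − x₀·cosh − (ẋ₀/ω)·sinh
numerator   = 0.2661 − (0.1143)·1.930579 − (0.5597/2.9399)·1.651404 = -0.268961
denominator = 1 − 1.930579 = -0.930579
p = -0.268961 / -0.930579 = 0.2890

p = 0.2890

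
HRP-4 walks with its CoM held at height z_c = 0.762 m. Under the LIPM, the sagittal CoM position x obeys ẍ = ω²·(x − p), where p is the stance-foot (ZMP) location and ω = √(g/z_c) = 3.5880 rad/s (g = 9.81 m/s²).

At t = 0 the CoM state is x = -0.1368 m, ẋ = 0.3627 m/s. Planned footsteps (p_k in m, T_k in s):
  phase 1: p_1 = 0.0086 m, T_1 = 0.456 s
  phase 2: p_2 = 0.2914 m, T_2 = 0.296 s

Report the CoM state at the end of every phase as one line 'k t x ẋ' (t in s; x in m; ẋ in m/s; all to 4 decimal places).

1 0.4560 -0.1292 -0.3221
2 0.7520 -0.5038 -2.4429

phase 1: p=0.0086, T=0.456, ωT=1.636128, cosh=2.664990, sinh=2.470257; start (x,ẋ)=(-0.136800, 0.362700) → end (x,ẋ)=(-0.129179, -0.322130)
phase 2: p=0.2914, T=0.296, ωT=1.062048, cosh=1.619018, sinh=1.273271; start (x,ẋ)=(-0.129179, -0.322130) → end (x,ẋ)=(-0.503838, -2.442945)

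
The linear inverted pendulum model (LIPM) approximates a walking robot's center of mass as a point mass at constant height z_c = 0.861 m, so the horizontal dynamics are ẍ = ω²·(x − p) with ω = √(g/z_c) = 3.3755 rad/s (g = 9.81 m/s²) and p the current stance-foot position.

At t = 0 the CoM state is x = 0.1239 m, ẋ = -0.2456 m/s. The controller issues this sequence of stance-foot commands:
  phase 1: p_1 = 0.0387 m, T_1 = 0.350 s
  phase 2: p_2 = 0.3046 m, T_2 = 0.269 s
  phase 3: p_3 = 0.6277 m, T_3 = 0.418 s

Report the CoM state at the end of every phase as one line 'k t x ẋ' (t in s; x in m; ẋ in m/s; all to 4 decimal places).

1 0.3500 0.0832 -0.0134
2 0.6190 -0.0186 -0.7950
3 1.0370 -1.2301 -5.9329

phase 1: p=0.0387, T=0.350, ωT=1.181425, cosh=1.782928, sinh=1.476087; start (x,ẋ)=(0.123900, -0.245600) → end (x,ẋ)=(0.083206, -0.013375)
phase 2: p=0.3046, T=0.269, ωT=0.908010, cosh=1.441354, sinh=1.038028; start (x,ẋ)=(0.083206, -0.013375) → end (x,ẋ)=(-0.018620, -0.795013)
phase 3: p=0.6277, T=0.418, ωT=1.410959, cosh=2.171897, sinh=1.927988; start (x,ẋ)=(-0.018620, -0.795013) → end (x,ẋ)=(-1.230130, -5.932891)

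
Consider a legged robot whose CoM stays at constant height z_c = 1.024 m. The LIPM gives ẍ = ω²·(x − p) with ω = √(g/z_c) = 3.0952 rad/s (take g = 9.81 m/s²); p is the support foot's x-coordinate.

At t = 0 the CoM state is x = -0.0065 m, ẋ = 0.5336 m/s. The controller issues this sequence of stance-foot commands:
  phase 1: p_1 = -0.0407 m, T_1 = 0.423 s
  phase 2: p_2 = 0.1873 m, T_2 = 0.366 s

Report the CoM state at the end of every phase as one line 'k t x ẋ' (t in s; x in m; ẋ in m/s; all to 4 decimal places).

1 0.4230 0.3232 1.2419
2 0.7890 0.9783 2.7129

phase 1: p=-0.0407, T=0.423, ωT=1.309270, cosh=1.986742, sinh=1.716725; start (x,ẋ)=(-0.006500, 0.533600) → end (x,ẋ)=(0.323203, 1.241851)
phase 2: p=0.1873, T=0.366, ωT=1.132843, cosh=1.713293, sinh=1.391177; start (x,ẋ)=(0.323203, 1.241851) → end (x,ẋ)=(0.978308, 2.712850)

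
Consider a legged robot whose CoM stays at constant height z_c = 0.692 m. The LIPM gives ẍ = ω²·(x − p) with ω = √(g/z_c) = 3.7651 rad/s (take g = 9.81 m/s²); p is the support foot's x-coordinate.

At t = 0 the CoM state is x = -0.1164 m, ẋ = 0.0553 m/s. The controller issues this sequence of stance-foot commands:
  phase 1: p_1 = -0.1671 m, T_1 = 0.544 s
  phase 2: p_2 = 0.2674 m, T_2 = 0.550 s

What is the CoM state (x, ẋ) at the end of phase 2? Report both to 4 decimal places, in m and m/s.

phase 1: p=-0.1671, T=0.544, ωT=2.048214, cosh=3.941504, sinh=3.812539; start (x,ẋ)=(-0.116400, 0.055300) → end (x,ẋ)=(0.088731, 0.945743)
phase 2: p=0.2674, T=0.550, ωT=2.070805, cosh=4.028645, sinh=3.902560; start (x,ẋ)=(0.088731, 0.945743) → end (x,ẋ)=(0.527877, 1.184784)

x = 0.5279, ẋ = 1.1848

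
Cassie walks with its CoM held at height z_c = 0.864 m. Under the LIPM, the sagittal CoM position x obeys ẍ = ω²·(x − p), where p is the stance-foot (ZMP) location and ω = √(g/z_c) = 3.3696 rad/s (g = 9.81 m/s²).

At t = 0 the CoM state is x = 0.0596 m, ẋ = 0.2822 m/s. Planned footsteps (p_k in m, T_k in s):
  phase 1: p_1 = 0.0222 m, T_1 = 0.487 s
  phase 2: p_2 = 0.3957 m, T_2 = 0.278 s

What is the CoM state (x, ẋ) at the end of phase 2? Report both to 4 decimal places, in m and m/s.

x = 0.6418, ẋ = 1.3345

phase 1: p=0.0222, T=0.487, ωT=1.640995, cosh=2.677045, sinh=2.483258; start (x,ẋ)=(0.059600, 0.282200) → end (x,ẋ)=(0.330291, 1.068410)
phase 2: p=0.3957, T=0.278, ωT=0.936749, cosh=1.471786, sinh=1.079886; start (x,ẋ)=(0.330291, 1.068410) → end (x,ẋ)=(0.641835, 1.334462)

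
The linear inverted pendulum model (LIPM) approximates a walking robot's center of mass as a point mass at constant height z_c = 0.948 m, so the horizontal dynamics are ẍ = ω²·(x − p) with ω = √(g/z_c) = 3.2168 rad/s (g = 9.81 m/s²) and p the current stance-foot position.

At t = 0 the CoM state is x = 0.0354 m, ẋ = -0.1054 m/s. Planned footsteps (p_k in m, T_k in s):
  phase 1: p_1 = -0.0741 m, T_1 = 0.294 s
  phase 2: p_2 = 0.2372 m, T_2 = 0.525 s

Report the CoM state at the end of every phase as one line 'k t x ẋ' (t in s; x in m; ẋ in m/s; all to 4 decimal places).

1 0.2940 0.0523 0.2289
2 0.8190 -0.0943 -0.9141

phase 1: p=-0.0741, T=0.294, ωT=0.945739, cosh=1.481554, sinh=1.093162; start (x,ẋ)=(0.035400, -0.105400) → end (x,ẋ)=(0.052312, 0.228899)
phase 2: p=0.2372, T=0.525, ωT=1.688820, cosh=2.798913, sinh=2.614176; start (x,ẋ)=(0.052312, 0.228899) → end (x,ẋ)=(-0.094267, -0.914105)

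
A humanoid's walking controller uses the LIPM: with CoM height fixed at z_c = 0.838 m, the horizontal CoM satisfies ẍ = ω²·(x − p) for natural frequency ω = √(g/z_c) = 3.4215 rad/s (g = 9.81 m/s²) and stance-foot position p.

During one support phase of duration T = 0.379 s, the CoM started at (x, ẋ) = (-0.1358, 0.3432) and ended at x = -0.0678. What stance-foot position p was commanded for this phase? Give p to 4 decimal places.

ωT = 3.4215·0.379 = 1.296749; cosh(ωT) = 1.965402, sinh(ωT) = 1.691983
x(T) = p + (x₀−p)·cosh(ωT) + (ẋ₀/ω)·sinh(ωT) ⇒ p·(1 − cosh) = x(T) − x₀·cosh − (ẋ₀/ω)·sinh
numerator   = -0.0678 − (-0.1358)·1.965402 − (0.3432/3.4215)·1.691983 = 0.029384
denominator = 1 − 1.965402 = -0.965402
p = 0.029384 / -0.965402 = -0.0304

p = -0.0304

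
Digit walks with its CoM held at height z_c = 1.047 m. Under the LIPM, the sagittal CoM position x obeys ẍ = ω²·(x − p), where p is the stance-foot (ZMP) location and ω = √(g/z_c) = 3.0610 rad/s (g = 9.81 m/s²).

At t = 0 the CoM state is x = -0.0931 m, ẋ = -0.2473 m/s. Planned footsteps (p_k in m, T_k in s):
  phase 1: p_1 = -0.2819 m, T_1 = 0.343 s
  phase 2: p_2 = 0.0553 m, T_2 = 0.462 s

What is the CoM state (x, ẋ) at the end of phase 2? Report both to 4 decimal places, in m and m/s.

phase 1: p=-0.2819, T=0.343, ωT=1.049923, cosh=1.603698, sinh=1.253733; start (x,ẋ)=(-0.093100, -0.247300) → end (x,ẋ)=(-0.080412, 0.327959)
phase 2: p=0.0553, T=0.462, ωT=1.414182, cosh=2.178122, sinh=1.934998; start (x,ẋ)=(-0.080412, 0.327959) → end (x,ẋ)=(-0.032979, -0.089489)

x = -0.0330, ẋ = -0.0895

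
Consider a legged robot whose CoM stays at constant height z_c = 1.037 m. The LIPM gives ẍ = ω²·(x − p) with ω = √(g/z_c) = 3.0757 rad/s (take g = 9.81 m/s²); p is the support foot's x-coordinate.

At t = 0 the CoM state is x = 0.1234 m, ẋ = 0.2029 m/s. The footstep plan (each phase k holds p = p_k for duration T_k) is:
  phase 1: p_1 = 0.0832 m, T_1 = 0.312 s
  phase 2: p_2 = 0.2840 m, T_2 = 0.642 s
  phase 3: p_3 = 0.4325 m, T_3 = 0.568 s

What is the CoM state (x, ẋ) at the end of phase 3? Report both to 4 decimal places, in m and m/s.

x = 1.5693, ẋ = 3.5918

phase 1: p=0.0832, T=0.312, ωT=0.959618, cosh=1.496870, sinh=1.113831; start (x,ẋ)=(0.123400, 0.202900) → end (x,ẋ)=(0.216852, 0.441432)
phase 2: p=0.2840, T=0.642, ωT=1.974599, cosh=3.671275, sinh=3.532458; start (x,ẋ)=(0.216852, 0.441432) → end (x,ẋ)=(0.544469, 0.891073)
phase 3: p=0.4325, T=0.568, ωT=1.746998, cosh=2.955824, sinh=2.781527; start (x,ẋ)=(0.544469, 0.891073) → end (x,ẋ)=(1.569308, 3.591765)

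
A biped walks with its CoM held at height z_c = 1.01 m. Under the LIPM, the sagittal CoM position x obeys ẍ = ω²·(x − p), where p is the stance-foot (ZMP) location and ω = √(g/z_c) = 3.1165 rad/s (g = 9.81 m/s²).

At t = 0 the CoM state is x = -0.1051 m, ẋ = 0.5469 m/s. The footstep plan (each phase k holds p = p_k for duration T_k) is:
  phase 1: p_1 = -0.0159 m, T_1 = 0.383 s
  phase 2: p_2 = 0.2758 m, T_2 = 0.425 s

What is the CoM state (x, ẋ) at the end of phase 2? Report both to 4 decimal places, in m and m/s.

x = 0.2131, ẋ = 0.1128

phase 1: p=-0.0159, T=0.383, ωT=1.193620, cosh=1.801061, sinh=1.497939; start (x,ẋ)=(-0.105100, 0.546900) → end (x,ẋ)=(0.086312, 0.568586)
phase 2: p=0.2758, T=0.425, ωT=1.324512, cosh=2.013142, sinh=1.747210; start (x,ẋ)=(0.086312, 0.568586) → end (x,ẋ)=(0.213100, 0.112846)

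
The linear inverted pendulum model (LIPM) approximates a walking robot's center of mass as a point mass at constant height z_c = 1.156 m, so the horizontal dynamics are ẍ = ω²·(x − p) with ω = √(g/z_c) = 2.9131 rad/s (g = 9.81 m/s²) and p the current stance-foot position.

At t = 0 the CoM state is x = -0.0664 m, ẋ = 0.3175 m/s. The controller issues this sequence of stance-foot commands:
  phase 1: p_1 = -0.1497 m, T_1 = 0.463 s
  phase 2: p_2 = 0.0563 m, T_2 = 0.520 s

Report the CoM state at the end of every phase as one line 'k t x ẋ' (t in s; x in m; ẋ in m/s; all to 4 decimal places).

phase 1: p=-0.1497, T=0.463, ωT=1.348765, cosh=2.056113, sinh=1.796553; start (x,ẋ)=(-0.066400, 0.317500) → end (x,ẋ)=(0.217381, 1.088770)
phase 2: p=0.0563, T=0.520, ωT=1.514812, cosh=2.384208, sinh=2.164358; start (x,ẋ)=(0.217381, 1.088770) → end (x,ẋ)=(1.249279, 3.611469)

1 0.4630 0.2174 1.0888
2 0.9830 1.2493 3.6115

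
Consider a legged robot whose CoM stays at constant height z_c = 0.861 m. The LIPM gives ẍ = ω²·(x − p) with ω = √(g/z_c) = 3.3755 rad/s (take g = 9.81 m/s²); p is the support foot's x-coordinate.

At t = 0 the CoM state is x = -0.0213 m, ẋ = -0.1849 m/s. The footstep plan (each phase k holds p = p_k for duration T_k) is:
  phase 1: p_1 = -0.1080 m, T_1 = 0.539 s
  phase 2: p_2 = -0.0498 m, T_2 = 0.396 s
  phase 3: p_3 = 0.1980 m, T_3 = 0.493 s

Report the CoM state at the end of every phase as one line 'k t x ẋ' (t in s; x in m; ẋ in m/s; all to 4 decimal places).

1 0.5390 0.0019 0.2936
2 0.9350 0.2096 0.9067
3 1.4280 0.9135 2.5793

phase 1: p=-0.1080, T=0.539, ωT=1.819395, cosh=3.165123, sinh=3.002999; start (x,ẋ)=(-0.021300, -0.184900) → end (x,ẋ)=(0.001921, 0.293614)
phase 2: p=-0.0498, T=0.396, ωT=1.336698, cosh=2.034583, sinh=1.771871; start (x,ẋ)=(0.001921, 0.293614) → end (x,ẋ)=(0.209554, 0.906721)
phase 3: p=0.1980, T=0.493, ωT=1.664122, cosh=2.735194, sinh=2.545837; start (x,ẋ)=(0.209554, 0.906721) → end (x,ẋ)=(0.913461, 2.579349)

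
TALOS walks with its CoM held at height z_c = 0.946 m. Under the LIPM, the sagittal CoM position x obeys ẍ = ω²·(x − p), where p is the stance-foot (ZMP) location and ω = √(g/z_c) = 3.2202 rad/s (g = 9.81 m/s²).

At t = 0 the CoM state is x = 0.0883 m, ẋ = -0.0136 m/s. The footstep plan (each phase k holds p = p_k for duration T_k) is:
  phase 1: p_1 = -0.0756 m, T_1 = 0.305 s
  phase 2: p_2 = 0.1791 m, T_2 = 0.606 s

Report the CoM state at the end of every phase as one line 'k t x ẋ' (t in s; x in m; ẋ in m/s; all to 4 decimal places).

1 0.3050 0.1691 0.5851
2 0.9110 0.7697 1.9895

phase 1: p=-0.0756, T=0.305, ωT=0.982161, cosh=1.522361, sinh=1.147860; start (x,ẋ)=(0.088300, -0.013600) → end (x,ẋ)=(0.169067, 0.585126)
phase 2: p=0.1791, T=0.606, ωT=1.951441, cosh=3.590447, sinh=3.448378; start (x,ẋ)=(0.169067, 0.585126) → end (x,ẋ)=(0.769664, 1.989453)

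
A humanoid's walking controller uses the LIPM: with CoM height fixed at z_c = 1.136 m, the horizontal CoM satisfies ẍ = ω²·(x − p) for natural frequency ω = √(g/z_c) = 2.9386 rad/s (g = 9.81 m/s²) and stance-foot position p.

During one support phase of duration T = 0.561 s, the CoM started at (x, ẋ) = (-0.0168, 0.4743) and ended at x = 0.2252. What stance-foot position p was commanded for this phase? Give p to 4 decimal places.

p = 0.0788

ωT = 2.9386·0.561 = 1.648555; cosh(ωT) = 2.695893, sinh(ωT) = 2.503566
x(T) = p + (x₀−p)·cosh(ωT) + (ẋ₀/ω)·sinh(ωT) ⇒ p·(1 − cosh) = x(T) − x₀·cosh − (ẋ₀/ω)·sinh
numerator   = 0.2252 − (-0.0168)·2.695893 − (0.4743/2.9386)·2.503566 = -0.133593
denominator = 1 − 2.695893 = -1.695893
p = -0.133593 / -1.695893 = 0.0788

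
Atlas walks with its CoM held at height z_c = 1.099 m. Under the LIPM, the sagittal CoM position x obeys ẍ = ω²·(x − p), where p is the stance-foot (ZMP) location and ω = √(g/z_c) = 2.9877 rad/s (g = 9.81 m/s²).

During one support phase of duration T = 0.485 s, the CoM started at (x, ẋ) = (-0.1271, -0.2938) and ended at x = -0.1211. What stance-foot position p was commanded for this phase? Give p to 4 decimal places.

ωT = 2.9877·0.485 = 1.449034; cosh(ωT) = 2.246899, sinh(ωT) = 2.012102
x(T) = p + (x₀−p)·cosh(ωT) + (ẋ₀/ω)·sinh(ωT) ⇒ p·(1 − cosh) = x(T) − x₀·cosh − (ẋ₀/ω)·sinh
numerator   = -0.1211 − (-0.1271)·2.246899 − (-0.2938/2.9877)·2.012102 = 0.362344
denominator = 1 − 2.246899 = -1.246899
p = 0.362344 / -1.246899 = -0.2906

p = -0.2906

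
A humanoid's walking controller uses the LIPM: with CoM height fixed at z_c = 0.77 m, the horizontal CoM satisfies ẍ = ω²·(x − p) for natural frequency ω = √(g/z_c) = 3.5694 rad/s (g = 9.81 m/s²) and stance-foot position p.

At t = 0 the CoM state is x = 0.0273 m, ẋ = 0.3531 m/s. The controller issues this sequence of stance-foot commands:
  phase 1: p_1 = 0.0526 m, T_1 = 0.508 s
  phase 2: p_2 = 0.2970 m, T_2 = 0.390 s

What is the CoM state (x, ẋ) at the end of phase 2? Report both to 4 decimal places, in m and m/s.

x = 0.6804, ẋ = 1.6033

phase 1: p=0.0526, T=0.508, ωT=1.813255, cosh=3.146746, sinh=2.983624; start (x,ẋ)=(0.027300, 0.353100) → end (x,ẋ)=(0.268140, 0.841678)
phase 2: p=0.2970, T=0.390, ωT=1.392066, cosh=2.135857, sinh=1.887296; start (x,ẋ)=(0.268140, 0.841678) → end (x,ẋ)=(0.680390, 1.603287)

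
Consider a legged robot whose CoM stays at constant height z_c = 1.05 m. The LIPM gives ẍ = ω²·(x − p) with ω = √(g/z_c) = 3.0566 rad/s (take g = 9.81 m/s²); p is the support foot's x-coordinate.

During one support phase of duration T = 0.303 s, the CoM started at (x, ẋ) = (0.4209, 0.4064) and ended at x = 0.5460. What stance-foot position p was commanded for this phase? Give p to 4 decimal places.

ωT = 3.0566·0.303 = 0.926150; cosh(ωT) = 1.460423, sinh(ωT) = 1.064347
x(T) = p + (x₀−p)·cosh(ωT) + (ẋ₀/ω)·sinh(ωT) ⇒ p·(1 − cosh) = x(T) − x₀·cosh − (ẋ₀/ω)·sinh
numerator   = 0.5460 − (0.4209)·1.460423 − (0.4064/3.0566)·1.064347 = -0.210206
denominator = 1 − 1.460423 = -0.460423
p = -0.210206 / -0.460423 = 0.4565

p = 0.4565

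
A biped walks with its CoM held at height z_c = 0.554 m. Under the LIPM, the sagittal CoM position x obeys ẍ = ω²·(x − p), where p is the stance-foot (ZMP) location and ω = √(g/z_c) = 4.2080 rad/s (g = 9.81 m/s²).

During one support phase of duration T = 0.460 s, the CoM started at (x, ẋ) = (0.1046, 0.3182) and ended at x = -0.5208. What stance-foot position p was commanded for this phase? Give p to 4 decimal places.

ωT = 4.2080·0.460 = 1.935680; cosh(ωT) = 3.536540, sinh(ωT) = 3.392214
x(T) = p + (x₀−p)·cosh(ωT) + (ẋ₀/ω)·sinh(ωT) ⇒ p·(1 − cosh) = x(T) − x₀·cosh − (ẋ₀/ω)·sinh
numerator   = -0.5208 − (0.1046)·3.536540 − (0.3182/4.2080)·3.392214 = -1.147234
denominator = 1 − 3.536540 = -2.536540
p = -1.147234 / -2.536540 = 0.4523

p = 0.4523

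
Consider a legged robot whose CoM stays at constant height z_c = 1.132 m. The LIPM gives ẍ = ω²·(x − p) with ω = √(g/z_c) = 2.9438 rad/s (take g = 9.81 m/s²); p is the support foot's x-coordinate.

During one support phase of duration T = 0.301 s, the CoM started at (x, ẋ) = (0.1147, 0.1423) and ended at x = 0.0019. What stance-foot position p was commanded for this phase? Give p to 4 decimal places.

ωT = 2.9438·0.301 = 0.886084; cosh(ωT) = 1.418939, sinh(ωT) = 1.006672
x(T) = p + (x₀−p)·cosh(ωT) + (ẋ₀/ω)·sinh(ωT) ⇒ p·(1 − cosh) = x(T) − x₀·cosh − (ẋ₀/ω)·sinh
numerator   = 0.0019 − (0.1147)·1.418939 − (0.1423/2.9438)·1.006672 = -0.209514
denominator = 1 − 1.418939 = -0.418939
p = -0.209514 / -0.418939 = 0.5001

p = 0.5001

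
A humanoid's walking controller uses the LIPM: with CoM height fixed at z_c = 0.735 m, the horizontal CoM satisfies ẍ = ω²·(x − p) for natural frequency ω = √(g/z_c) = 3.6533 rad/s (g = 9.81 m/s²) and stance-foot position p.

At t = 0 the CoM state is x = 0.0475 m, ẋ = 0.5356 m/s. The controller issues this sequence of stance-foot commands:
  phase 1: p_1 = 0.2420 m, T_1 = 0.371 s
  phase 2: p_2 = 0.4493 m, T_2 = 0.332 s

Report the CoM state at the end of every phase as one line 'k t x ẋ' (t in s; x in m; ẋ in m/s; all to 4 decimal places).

phase 1: p=0.2420, T=0.371, ωT=1.355374, cosh=2.068032, sinh=1.810181; start (x,ẋ)=(0.047500, 0.535600) → end (x,ẋ)=(0.105153, -0.178617)
phase 2: p=0.4493, T=0.332, ωT=1.212896, cosh=1.830272, sinh=1.532937; start (x,ẋ)=(0.105153, -0.178617) → end (x,ẋ)=(-0.255530, -2.254234)

1 0.3710 0.1052 -0.1786
2 0.7030 -0.2555 -2.2542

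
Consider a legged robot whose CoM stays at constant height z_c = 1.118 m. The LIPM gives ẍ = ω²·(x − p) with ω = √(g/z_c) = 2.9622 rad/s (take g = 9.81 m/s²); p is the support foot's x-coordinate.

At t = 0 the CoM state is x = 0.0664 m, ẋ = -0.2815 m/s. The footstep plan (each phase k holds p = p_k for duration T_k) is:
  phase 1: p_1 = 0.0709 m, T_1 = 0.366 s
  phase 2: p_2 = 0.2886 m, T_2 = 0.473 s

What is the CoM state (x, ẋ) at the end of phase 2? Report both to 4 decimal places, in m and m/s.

x = -0.7738, ẋ = -3.0104

phase 1: p=0.0709, T=0.366, ωT=1.084165, cosh=1.647577, sinh=1.309393; start (x,ẋ)=(0.066400, -0.281500) → end (x,ẋ)=(-0.060947, -0.481247)
phase 2: p=0.2886, T=0.473, ωT=1.401121, cosh=2.153034, sinh=1.906713; start (x,ẋ)=(-0.060947, -0.481247) → end (x,ẋ)=(-0.773756, -3.010404)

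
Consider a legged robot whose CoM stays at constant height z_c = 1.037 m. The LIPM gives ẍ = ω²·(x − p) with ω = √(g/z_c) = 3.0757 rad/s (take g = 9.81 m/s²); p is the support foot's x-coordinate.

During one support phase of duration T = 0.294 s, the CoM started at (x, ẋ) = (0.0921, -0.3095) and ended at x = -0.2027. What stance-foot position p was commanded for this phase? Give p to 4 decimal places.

ωT = 3.0757·0.294 = 0.904256; cosh(ωT) = 1.437468, sinh(ωT) = 1.032625
x(T) = p + (x₀−p)·cosh(ωT) + (ẋ₀/ω)·sinh(ωT) ⇒ p·(1 − cosh) = x(T) − x₀·cosh − (ẋ₀/ω)·sinh
numerator   = -0.2027 − (0.0921)·1.437468 − (-0.3095/3.0757)·1.032625 = -0.231180
denominator = 1 − 1.437468 = -0.437468
p = -0.231180 / -0.437468 = 0.5285

p = 0.5285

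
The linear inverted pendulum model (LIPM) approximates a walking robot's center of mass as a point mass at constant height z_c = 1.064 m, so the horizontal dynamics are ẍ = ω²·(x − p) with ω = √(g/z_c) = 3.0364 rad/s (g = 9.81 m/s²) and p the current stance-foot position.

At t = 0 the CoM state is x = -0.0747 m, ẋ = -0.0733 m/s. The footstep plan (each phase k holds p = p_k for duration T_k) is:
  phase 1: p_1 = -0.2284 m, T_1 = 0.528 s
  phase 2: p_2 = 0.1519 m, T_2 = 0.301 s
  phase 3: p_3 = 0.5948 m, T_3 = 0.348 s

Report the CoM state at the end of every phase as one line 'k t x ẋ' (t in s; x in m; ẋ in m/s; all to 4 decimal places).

phase 1: p=-0.2284, T=0.528, ωT=1.603219, cosh=2.585125, sinh=2.383878; start (x,ẋ)=(-0.074700, -0.073300) → end (x,ẋ)=(0.111386, 0.923053)
phase 2: p=0.1519, T=0.301, ωT=0.913956, cosh=1.447553, sinh=1.046618; start (x,ẋ)=(0.111386, 0.923053) → end (x,ẋ)=(0.411421, 1.207417)
phase 3: p=0.5948, T=0.348, ωT=1.056667, cosh=1.612190, sinh=1.264577; start (x,ẋ)=(0.411421, 1.207417) → end (x,ẋ)=(0.802015, 1.242455)

1 0.5280 0.1114 0.9231
2 0.8290 0.4114 1.2074
3 1.1770 0.8020 1.2425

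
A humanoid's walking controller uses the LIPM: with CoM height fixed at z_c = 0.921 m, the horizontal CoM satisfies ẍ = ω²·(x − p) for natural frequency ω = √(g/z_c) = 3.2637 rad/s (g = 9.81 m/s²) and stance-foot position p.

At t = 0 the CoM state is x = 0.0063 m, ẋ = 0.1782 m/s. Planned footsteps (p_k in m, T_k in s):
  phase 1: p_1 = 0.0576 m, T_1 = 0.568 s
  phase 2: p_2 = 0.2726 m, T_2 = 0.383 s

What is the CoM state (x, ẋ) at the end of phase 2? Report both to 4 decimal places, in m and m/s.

x = -0.0990, ẋ = -0.9963

phase 1: p=0.0576, T=0.568, ωT=1.853782, cosh=3.270280, sinh=3.113636; start (x,ẋ)=(0.006300, 0.178200) → end (x,ẋ)=(0.059841, 0.061455)
phase 2: p=0.2726, T=0.383, ωT=1.249997, cosh=1.888419, sinh=1.601914; start (x,ẋ)=(0.059841, 0.061455) → end (x,ẋ)=(-0.099014, -0.996287)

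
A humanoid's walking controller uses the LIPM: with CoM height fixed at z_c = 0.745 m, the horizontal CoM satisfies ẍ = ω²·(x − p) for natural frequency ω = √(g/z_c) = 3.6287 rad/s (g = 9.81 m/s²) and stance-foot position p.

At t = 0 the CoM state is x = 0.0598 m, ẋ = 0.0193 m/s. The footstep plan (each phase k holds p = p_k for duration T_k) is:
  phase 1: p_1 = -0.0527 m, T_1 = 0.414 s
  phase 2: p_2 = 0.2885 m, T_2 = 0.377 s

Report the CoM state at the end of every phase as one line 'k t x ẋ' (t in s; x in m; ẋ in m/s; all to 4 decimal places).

phase 1: p=-0.0527, T=0.414, ωT=1.502282, cosh=2.357274, sinh=2.134653; start (x,ẋ)=(0.059800, 0.019300) → end (x,ẋ)=(0.223847, 0.916922)
phase 2: p=0.2885, T=0.377, ωT=1.368020, cosh=2.091088, sinh=1.836478; start (x,ẋ)=(0.223847, 0.916922) → end (x,ẋ)=(0.617357, 1.486515)

1 0.4140 0.2238 0.9169
2 0.7910 0.6174 1.4865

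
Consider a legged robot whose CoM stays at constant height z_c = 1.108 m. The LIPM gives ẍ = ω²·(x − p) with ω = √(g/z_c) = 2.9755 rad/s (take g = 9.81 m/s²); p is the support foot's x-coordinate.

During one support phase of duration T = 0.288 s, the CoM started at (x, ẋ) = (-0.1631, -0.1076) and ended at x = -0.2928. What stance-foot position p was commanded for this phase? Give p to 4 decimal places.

p = 0.0798

ωT = 2.9755·0.288 = 0.856944; cosh(ωT) = 1.390204, sinh(ωT) = 0.965746
x(T) = p + (x₀−p)·cosh(ωT) + (ẋ₀/ω)·sinh(ωT) ⇒ p·(1 − cosh) = x(T) − x₀·cosh − (ẋ₀/ω)·sinh
numerator   = -0.2928 − (-0.1631)·1.390204 − (-0.1076/2.9755)·0.965746 = -0.031134
denominator = 1 − 1.390204 = -0.390204
p = -0.031134 / -0.390204 = 0.0798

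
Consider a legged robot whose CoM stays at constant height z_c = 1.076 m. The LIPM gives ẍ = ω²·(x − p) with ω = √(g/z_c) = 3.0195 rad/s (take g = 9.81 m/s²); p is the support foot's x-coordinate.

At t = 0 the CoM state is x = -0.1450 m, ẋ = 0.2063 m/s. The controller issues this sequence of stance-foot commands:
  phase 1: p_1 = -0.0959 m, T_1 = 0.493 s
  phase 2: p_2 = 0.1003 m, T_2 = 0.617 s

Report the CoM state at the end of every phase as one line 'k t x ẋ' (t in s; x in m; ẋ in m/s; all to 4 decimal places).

phase 1: p=-0.0959, T=0.493, ωT=1.488613, cosh=2.328317, sinh=2.102631; start (x,ẋ)=(-0.145000, 0.206300) → end (x,ẋ)=(-0.066563, 0.168601)
phase 2: p=0.1003, T=0.617, ωT=1.863031, cosh=3.299221, sinh=3.144019; start (x,ẋ)=(-0.066563, 0.168601) → end (x,ẋ)=(-0.274665, -1.027841)

1 0.4930 -0.0666 0.1686
2 1.1100 -0.2747 -1.0278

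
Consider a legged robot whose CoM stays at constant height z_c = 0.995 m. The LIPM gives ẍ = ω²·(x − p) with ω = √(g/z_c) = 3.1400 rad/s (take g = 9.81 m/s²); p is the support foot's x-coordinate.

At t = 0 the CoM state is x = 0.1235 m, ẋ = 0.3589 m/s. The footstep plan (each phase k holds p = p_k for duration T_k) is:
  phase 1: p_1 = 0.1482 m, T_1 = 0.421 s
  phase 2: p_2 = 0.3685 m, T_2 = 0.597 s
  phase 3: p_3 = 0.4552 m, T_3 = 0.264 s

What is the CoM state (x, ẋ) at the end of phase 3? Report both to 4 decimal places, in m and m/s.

x = 1.1926, ẋ = 2.4885

phase 1: p=0.1482, T=0.421, ωT=1.321940, cosh=2.008654, sinh=1.742037; start (x,ẋ)=(0.123500, 0.358900) → end (x,ẋ)=(0.297700, 0.585797)
phase 2: p=0.3685, T=0.597, ωT=1.874580, cosh=3.335750, sinh=3.182331; start (x,ẋ)=(0.297700, 0.585797) → end (x,ẋ)=(0.726023, 1.246602)
phase 3: p=0.4552, T=0.264, ωT=0.828960, cosh=1.363719, sinh=0.927216; start (x,ẋ)=(0.726023, 1.246602) → end (x,ẋ)=(1.192637, 2.488504)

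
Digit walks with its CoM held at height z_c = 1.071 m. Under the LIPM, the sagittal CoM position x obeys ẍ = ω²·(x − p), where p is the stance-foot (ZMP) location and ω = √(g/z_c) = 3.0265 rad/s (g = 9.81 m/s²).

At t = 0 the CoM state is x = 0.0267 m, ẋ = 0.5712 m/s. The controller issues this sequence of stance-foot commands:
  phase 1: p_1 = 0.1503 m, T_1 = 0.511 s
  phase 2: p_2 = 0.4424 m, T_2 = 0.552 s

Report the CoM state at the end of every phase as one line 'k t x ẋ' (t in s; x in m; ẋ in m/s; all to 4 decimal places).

phase 1: p=0.1503, T=0.511, ωT=1.546542, cosh=2.454094, sinh=2.241110; start (x,ẋ)=(0.026700, 0.571200) → end (x,ẋ)=(0.269945, 0.563434)
phase 2: p=0.4424, T=0.552, ωT=1.670628, cosh=2.751817, sinh=2.563688; start (x,ẋ)=(0.269945, 0.563434) → end (x,ẋ)=(0.445110, 0.212390)

1 0.5110 0.2699 0.5634
2 1.0630 0.4451 0.2124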